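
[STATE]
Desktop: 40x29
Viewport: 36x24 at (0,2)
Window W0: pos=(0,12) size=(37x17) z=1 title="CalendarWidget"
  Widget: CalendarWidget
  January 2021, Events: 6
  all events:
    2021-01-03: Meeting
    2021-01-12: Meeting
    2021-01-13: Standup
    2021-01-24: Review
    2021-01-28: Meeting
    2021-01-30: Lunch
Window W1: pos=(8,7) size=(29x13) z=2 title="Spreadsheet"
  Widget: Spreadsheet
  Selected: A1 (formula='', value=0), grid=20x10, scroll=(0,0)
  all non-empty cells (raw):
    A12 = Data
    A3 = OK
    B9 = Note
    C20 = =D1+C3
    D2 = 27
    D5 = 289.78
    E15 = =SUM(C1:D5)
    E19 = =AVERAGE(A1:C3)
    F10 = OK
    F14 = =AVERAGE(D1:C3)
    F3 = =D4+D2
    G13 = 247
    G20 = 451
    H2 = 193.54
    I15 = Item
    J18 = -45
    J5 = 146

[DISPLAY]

                                    
                                    
                                    
                                    
                                    
        ┏━━━━━━━━━━━━━━━━━━━━━━━━━━━
        ┃ Spreadsheet               
        ┠───────────────────────────
        ┃A1:                        
        ┃       A       B       C   
┏━━━━━━━┃---------------------------
┃ Calend┃  1      [0]       0       
┠───────┃  2        0       0       
┃       ┃  3 OK             0       
┃Mo Tu W┃  4        0       0       
┃       ┃  5        0       0       
┃ 4  5  ┃  6        0       0       
┃11 12* ┗━━━━━━━━━━━━━━━━━━━━━━━━━━━
┃18 19 20 21 22 23 24*              
┃25 26 27 28* 29 30* 31             
┃                                   
┃                                   
┃                                   
┃                                   


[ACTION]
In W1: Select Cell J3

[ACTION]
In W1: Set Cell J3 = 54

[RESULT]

                                    
                                    
                                    
                                    
                                    
        ┏━━━━━━━━━━━━━━━━━━━━━━━━━━━
        ┃ Spreadsheet               
        ┠───────────────────────────
        ┃J3: 54                     
        ┃       A       B       C   
┏━━━━━━━┃---------------------------
┃ Calend┃  1        0       0       
┠───────┃  2        0       0       
┃       ┃  3 OK             0       
┃Mo Tu W┃  4        0       0       
┃       ┃  5        0       0       
┃ 4  5  ┃  6        0       0       
┃11 12* ┗━━━━━━━━━━━━━━━━━━━━━━━━━━━
┃18 19 20 21 22 23 24*              
┃25 26 27 28* 29 30* 31             
┃                                   
┃                                   
┃                                   
┃                                   


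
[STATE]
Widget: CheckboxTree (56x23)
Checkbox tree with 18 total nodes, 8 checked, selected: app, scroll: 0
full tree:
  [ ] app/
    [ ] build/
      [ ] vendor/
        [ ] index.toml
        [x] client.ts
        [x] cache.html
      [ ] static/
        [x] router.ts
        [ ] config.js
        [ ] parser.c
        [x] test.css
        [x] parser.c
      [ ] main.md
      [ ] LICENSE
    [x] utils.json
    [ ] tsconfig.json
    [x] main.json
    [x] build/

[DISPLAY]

>[-] app/                                               
   [-] build/                                           
     [-] vendor/                                        
       [ ] index.toml                                   
       [x] client.ts                                    
       [x] cache.html                                   
     [-] static/                                        
       [x] router.ts                                    
       [ ] config.js                                    
       [ ] parser.c                                     
       [x] test.css                                     
       [x] parser.c                                     
     [ ] main.md                                        
     [ ] LICENSE                                        
   [x] utils.json                                       
   [ ] tsconfig.json                                    
   [x] main.json                                        
   [x] build/                                           
                                                        
                                                        
                                                        
                                                        
                                                        


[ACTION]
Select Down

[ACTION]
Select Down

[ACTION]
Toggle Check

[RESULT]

 [-] app/                                               
   [-] build/                                           
>    [x] vendor/                                        
       [x] index.toml                                   
       [x] client.ts                                    
       [x] cache.html                                   
     [-] static/                                        
       [x] router.ts                                    
       [ ] config.js                                    
       [ ] parser.c                                     
       [x] test.css                                     
       [x] parser.c                                     
     [ ] main.md                                        
     [ ] LICENSE                                        
   [x] utils.json                                       
   [ ] tsconfig.json                                    
   [x] main.json                                        
   [x] build/                                           
                                                        
                                                        
                                                        
                                                        
                                                        


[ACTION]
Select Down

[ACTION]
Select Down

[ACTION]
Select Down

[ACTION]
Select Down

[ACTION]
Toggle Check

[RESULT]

 [-] app/                                               
   [-] build/                                           
     [x] vendor/                                        
       [x] index.toml                                   
       [x] client.ts                                    
       [x] cache.html                                   
>    [x] static/                                        
       [x] router.ts                                    
       [x] config.js                                    
       [x] parser.c                                     
       [x] test.css                                     
       [x] parser.c                                     
     [ ] main.md                                        
     [ ] LICENSE                                        
   [x] utils.json                                       
   [ ] tsconfig.json                                    
   [x] main.json                                        
   [x] build/                                           
                                                        
                                                        
                                                        
                                                        
                                                        


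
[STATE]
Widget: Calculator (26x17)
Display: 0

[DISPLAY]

                         0
┌───┬───┬───┬───┐         
│ 7 │ 8 │ 9 │ ÷ │         
├───┼───┼───┼───┤         
│ 4 │ 5 │ 6 │ × │         
├───┼───┼───┼───┤         
│ 1 │ 2 │ 3 │ - │         
├───┼───┼───┼───┤         
│ 0 │ . │ = │ + │         
├───┼───┼───┼───┤         
│ C │ MC│ MR│ M+│         
└───┴───┴───┴───┘         
                          
                          
                          
                          
                          


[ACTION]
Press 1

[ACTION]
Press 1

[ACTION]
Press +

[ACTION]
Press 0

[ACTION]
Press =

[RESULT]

                        11
┌───┬───┬───┬───┐         
│ 7 │ 8 │ 9 │ ÷ │         
├───┼───┼───┼───┤         
│ 4 │ 5 │ 6 │ × │         
├───┼───┼───┼───┤         
│ 1 │ 2 │ 3 │ - │         
├───┼───┼───┼───┤         
│ 0 │ . │ = │ + │         
├───┼───┼───┼───┤         
│ C │ MC│ MR│ M+│         
└───┴───┴───┴───┘         
                          
                          
                          
                          
                          


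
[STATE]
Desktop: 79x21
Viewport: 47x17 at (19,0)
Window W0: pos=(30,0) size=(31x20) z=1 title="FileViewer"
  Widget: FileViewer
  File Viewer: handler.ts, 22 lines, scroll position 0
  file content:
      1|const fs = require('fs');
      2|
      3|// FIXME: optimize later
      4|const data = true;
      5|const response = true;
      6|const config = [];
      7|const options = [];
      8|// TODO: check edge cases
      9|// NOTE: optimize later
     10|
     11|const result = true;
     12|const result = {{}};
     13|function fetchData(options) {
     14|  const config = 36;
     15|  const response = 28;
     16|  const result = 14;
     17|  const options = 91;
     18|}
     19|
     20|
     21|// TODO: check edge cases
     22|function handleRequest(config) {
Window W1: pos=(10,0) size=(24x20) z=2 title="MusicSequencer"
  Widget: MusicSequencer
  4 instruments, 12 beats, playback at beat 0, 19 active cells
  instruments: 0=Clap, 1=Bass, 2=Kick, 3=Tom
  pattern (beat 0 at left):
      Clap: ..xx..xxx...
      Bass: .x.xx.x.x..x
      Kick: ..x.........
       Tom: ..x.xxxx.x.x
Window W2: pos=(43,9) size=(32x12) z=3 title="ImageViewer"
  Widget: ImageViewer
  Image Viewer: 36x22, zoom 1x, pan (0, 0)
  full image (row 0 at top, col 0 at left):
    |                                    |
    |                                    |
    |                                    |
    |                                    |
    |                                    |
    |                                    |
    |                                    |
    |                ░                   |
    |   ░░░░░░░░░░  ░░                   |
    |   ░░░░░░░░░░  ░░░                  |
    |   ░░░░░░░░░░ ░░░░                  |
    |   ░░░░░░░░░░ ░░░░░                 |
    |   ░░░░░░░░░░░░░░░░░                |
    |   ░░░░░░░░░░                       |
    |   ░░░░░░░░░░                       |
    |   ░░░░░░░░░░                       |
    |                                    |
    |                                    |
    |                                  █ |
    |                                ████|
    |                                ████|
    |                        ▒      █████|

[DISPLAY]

━━━━━━━━━━━━━━┓━━━━━━━━━━━━━━━━━━━━━━━━━━┓     
quencer       ┃leViewer                  ┃     
──────────────┨──────────────────────────┨     
345678901     ┃st fs = require('fs');   ▲┃     
█··███···     ┃                         █┃     
██·█·█··█     ┃FIXME: optimize later    ░┃     
·········     ┃st data = true;          ░┃     
·████·█·█     ┃st response = true;      ░┃     
              ┃st config = [];          ░┃     
              ┃st option┏━━━━━━━━━━━━━━━━━━━━━━
              ┃TODO: che┃ ImageViewer          
              ┃NOTE: opt┠──────────────────────
              ┃         ┃                      
              ┃st result┃                      
              ┃st result┃                      
              ┃ction fet┃                      
              ┃onst conf┃                      


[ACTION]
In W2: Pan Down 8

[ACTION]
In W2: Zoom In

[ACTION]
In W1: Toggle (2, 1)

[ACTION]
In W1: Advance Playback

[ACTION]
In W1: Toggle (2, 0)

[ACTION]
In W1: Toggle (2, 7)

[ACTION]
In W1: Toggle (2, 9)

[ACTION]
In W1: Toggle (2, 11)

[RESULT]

━━━━━━━━━━━━━━┓━━━━━━━━━━━━━━━━━━━━━━━━━━┓     
quencer       ┃leViewer                  ┃     
──────────────┨──────────────────────────┨     
345678901     ┃st fs = require('fs');   ▲┃     
█··███···     ┃                         █┃     
██·█·█··█     ┃FIXME: optimize later    ░┃     
····█·█·█     ┃st data = true;          ░┃     
·████·█·█     ┃st response = true;      ░┃     
              ┃st config = [];          ░┃     
              ┃st option┏━━━━━━━━━━━━━━━━━━━━━━
              ┃TODO: che┃ ImageViewer          
              ┃NOTE: opt┠──────────────────────
              ┃         ┃                      
              ┃st result┃                      
              ┃st result┃                      
              ┃ction fet┃                      
              ┃onst conf┃                      


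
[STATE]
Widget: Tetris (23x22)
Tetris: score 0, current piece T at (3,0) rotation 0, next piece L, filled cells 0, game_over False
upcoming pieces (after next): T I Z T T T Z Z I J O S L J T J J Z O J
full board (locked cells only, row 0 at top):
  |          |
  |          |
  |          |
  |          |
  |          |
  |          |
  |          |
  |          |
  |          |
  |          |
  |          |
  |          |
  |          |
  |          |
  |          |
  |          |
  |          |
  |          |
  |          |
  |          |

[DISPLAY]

    ▒     │Next:       
   ▒▒▒    │  ▒         
          │▒▒▒         
          │            
          │            
          │            
          │Score:      
          │0           
          │            
          │            
          │            
          │            
          │            
          │            
          │            
          │            
          │            
          │            
          │            
          │            
          │            
          │            


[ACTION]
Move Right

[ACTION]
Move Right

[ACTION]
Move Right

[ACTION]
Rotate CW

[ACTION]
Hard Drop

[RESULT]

     ▒    │Next:       
   ▒▒▒    │ ▒          
          │▒▒▒         
          │            
          │            
          │            
          │Score:      
          │0           
          │            
          │            
          │            
          │            
          │            
          │            
          │            
          │            
          │            
      ▒   │            
      ▒▒  │            
      ▒   │            
          │            
          │            


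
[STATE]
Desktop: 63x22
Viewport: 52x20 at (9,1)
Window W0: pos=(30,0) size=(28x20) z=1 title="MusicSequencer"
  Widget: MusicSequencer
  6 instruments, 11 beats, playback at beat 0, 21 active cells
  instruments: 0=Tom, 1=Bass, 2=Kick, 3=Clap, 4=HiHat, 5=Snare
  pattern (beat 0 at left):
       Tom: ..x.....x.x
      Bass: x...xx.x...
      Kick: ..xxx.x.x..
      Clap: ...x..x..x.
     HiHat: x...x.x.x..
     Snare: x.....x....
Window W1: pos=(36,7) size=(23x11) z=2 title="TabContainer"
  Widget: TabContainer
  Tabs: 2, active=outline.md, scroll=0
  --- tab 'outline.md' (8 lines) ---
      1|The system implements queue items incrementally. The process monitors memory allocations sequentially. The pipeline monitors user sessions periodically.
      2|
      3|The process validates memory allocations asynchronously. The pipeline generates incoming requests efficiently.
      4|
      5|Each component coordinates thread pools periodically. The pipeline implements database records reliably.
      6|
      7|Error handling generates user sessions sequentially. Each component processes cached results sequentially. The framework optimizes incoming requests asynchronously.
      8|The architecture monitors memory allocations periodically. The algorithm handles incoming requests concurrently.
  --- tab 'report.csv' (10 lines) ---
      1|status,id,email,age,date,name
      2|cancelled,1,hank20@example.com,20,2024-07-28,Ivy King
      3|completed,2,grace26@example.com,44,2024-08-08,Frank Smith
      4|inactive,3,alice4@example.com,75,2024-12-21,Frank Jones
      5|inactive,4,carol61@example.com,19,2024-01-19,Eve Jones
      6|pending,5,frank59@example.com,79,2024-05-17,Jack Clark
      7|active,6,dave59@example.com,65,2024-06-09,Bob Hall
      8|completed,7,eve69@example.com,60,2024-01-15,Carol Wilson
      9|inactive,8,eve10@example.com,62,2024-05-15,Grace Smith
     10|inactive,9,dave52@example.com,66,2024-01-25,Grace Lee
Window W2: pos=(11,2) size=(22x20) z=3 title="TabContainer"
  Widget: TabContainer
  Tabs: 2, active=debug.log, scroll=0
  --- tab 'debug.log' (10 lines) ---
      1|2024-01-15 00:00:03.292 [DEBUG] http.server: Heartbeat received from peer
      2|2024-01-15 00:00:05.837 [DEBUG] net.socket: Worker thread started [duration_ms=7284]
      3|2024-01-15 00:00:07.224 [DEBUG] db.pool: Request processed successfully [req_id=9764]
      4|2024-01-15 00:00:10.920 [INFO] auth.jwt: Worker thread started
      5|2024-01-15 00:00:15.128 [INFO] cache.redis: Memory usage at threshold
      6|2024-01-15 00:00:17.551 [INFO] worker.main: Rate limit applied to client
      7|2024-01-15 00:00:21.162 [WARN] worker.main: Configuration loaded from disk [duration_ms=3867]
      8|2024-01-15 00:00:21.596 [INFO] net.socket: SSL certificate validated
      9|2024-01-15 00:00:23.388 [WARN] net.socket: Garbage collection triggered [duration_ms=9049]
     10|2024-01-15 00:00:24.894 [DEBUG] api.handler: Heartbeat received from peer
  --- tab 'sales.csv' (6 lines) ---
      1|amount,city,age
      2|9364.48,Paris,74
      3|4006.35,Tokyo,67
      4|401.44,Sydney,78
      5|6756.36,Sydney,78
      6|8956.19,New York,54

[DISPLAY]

                     ┃ MusicSequencer           ┃   
  ┏━━━━━━━━━━━━━━━━━━━━┓────────────────────────┨   
  ┃ TabContainer       ┃    ▼1234567890         ┃   
  ┠────────────────────┨ Tom··█·····█·█         ┃   
  ┃[debug.log]│ sales.c┃Bass█···██·█···         ┃   
  ┃────────────────────┃Kick··███·█·█··         ┃   
  ┃2024-01-15 00:00:03.┃Cla┏━━━━━━━━━━━━━━━━━━━━━┓  
  ┃2024-01-15 00:00:05.┃iHa┃ TabContainer        ┃  
  ┃2024-01-15 00:00:07.┃nar┠─────────────────────┨  
  ┃2024-01-15 00:00:10.┃   ┃[outline.md]│ report.┃  
  ┃2024-01-15 00:00:15.┃   ┃─────────────────────┃  
  ┃2024-01-15 00:00:17.┃   ┃The system implements┃  
  ┃2024-01-15 00:00:21.┃   ┃                     ┃  
  ┃2024-01-15 00:00:21.┃   ┃The process validates┃  
  ┃2024-01-15 00:00:23.┃   ┃                     ┃  
  ┃2024-01-15 00:00:24.┃   ┃Each component coordi┃  
  ┃                    ┃   ┗━━━━━━━━━━━━━━━━━━━━━┛  
  ┃                    ┃                        ┃   
  ┃                    ┃━━━━━━━━━━━━━━━━━━━━━━━━┛   
  ┃                    ┃                            


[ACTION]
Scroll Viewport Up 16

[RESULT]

                     ┏━━━━━━━━━━━━━━━━━━━━━━━━━━┓   
                     ┃ MusicSequencer           ┃   
  ┏━━━━━━━━━━━━━━━━━━━━┓────────────────────────┨   
  ┃ TabContainer       ┃    ▼1234567890         ┃   
  ┠────────────────────┨ Tom··█·····█·█         ┃   
  ┃[debug.log]│ sales.c┃Bass█···██·█···         ┃   
  ┃────────────────────┃Kick··███·█·█··         ┃   
  ┃2024-01-15 00:00:03.┃Cla┏━━━━━━━━━━━━━━━━━━━━━┓  
  ┃2024-01-15 00:00:05.┃iHa┃ TabContainer        ┃  
  ┃2024-01-15 00:00:07.┃nar┠─────────────────────┨  
  ┃2024-01-15 00:00:10.┃   ┃[outline.md]│ report.┃  
  ┃2024-01-15 00:00:15.┃   ┃─────────────────────┃  
  ┃2024-01-15 00:00:17.┃   ┃The system implements┃  
  ┃2024-01-15 00:00:21.┃   ┃                     ┃  
  ┃2024-01-15 00:00:21.┃   ┃The process validates┃  
  ┃2024-01-15 00:00:23.┃   ┃                     ┃  
  ┃2024-01-15 00:00:24.┃   ┃Each component coordi┃  
  ┃                    ┃   ┗━━━━━━━━━━━━━━━━━━━━━┛  
  ┃                    ┃                        ┃   
  ┃                    ┃━━━━━━━━━━━━━━━━━━━━━━━━┛   


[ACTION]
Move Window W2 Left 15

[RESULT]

                     ┏━━━━━━━━━━━━━━━━━━━━━━━━━━┓   
                     ┃ MusicSequencer           ┃   
━━━━━━━━━━━━┓        ┠──────────────────────────┨   
ainer       ┃        ┃      ▼1234567890         ┃   
────────────┨        ┃   Tom··█·····█·█         ┃   
og]│ sales.c┃        ┃  Bass█···██·█···         ┃   
────────────┃        ┃  Kick··███·█·█··         ┃   
15 00:00:03.┃        ┃  Cla┏━━━━━━━━━━━━━━━━━━━━━┓  
15 00:00:05.┃        ┃ HiHa┃ TabContainer        ┃  
15 00:00:07.┃        ┃ Snar┠─────────────────────┨  
15 00:00:10.┃        ┃     ┃[outline.md]│ report.┃  
15 00:00:15.┃        ┃     ┃─────────────────────┃  
15 00:00:17.┃        ┃     ┃The system implements┃  
15 00:00:21.┃        ┃     ┃                     ┃  
15 00:00:21.┃        ┃     ┃The process validates┃  
15 00:00:23.┃        ┃     ┃                     ┃  
15 00:00:24.┃        ┃     ┃Each component coordi┃  
            ┃        ┃     ┗━━━━━━━━━━━━━━━━━━━━━┛  
            ┃        ┃                          ┃   
            ┃        ┗━━━━━━━━━━━━━━━━━━━━━━━━━━┛   


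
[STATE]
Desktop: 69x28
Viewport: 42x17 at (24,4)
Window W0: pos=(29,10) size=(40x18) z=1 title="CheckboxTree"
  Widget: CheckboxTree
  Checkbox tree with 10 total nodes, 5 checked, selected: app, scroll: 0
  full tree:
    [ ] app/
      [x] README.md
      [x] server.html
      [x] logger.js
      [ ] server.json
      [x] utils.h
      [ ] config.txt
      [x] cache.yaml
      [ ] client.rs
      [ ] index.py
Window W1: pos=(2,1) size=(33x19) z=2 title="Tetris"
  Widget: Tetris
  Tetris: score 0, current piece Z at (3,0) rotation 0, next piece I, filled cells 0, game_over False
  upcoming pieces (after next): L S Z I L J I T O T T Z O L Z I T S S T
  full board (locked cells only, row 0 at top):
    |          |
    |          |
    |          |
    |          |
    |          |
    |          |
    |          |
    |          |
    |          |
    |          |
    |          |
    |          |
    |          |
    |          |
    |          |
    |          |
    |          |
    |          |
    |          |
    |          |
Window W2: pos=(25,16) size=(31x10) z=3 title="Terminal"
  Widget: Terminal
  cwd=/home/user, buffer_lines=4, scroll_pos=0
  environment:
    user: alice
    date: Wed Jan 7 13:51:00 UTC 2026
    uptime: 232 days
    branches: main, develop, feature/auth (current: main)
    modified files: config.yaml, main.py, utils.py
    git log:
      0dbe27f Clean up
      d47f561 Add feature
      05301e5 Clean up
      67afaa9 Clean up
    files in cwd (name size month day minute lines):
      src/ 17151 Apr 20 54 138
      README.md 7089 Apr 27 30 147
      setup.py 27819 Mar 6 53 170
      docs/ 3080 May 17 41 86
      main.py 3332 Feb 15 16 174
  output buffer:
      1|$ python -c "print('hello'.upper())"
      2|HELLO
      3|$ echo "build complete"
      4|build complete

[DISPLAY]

          ┃                               
          ┃                               
          ┃                               
          ┃                               
          ┃                               
          ┃                               
          ┃━━━━━━━━━━━━━━━━━━━━━━━━━━━━━━━
          ┃kboxTree                       
          ┃───────────────────────────────
          ┃app/                           
          ┃] README.md                    
          ┃] server.html                  
 ┏━━━━━━━━━━━━━━━━━━━━━━━━━━━━━┓          
 ┃ Terminal                    ┃          
 ┠─────────────────────────────┨          
━┃$ python -c "print('hello'.up┃          
 ┃HELLO                        ┃          


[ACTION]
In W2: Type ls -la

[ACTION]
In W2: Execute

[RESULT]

          ┃                               
          ┃                               
          ┃                               
          ┃                               
          ┃                               
          ┃                               
          ┃━━━━━━━━━━━━━━━━━━━━━━━━━━━━━━━
          ┃kboxTree                       
          ┃───────────────────────────────
          ┃app/                           
          ┃] README.md                    
          ┃] server.html                  
 ┏━━━━━━━━━━━━━━━━━━━━━━━━━━━━━┓          
 ┃ Terminal                    ┃          
 ┠─────────────────────────────┨          
━┃drwxr-xr-x  1 alice group    ┃          
 ┃-rw-r--r--  1 alice group    ┃          


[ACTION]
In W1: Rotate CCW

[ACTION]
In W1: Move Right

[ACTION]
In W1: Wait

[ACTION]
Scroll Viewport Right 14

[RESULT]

       ┃                                  
       ┃                                  
       ┃                                  
       ┃                                  
       ┃                                  
       ┃                                  
       ┃━━━━━━━━━━━━━━━━━━━━━━━━━━━━━━━━━┓
       ┃kboxTree                         ┃
       ┃─────────────────────────────────┨
       ┃app/                             ┃
       ┃] README.md                      ┃
       ┃] server.html                    ┃
━━━━━━━━━━━━━━━━━━━━━━━━━━━━┓            ┃
Terminal                    ┃            ┃
────────────────────────────┨            ┃
rwxr-xr-x  1 alice group    ┃            ┃
rw-r--r--  1 alice group    ┃            ┃


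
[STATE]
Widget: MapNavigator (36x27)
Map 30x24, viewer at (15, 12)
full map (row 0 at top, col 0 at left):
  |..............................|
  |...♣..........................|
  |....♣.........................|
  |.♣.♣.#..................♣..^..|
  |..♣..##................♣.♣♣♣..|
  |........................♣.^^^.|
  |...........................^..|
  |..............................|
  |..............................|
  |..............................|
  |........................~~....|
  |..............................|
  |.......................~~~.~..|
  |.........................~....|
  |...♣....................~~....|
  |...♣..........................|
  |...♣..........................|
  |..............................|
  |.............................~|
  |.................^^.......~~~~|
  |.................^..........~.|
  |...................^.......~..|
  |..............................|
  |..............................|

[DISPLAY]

                                    
   ..............................   
   ...♣..........................   
   ....♣.........................   
   .♣.♣.#..................♣..^..   
   ..♣..##................♣.♣♣♣..   
   ........................♣.^^^.   
   ...........................^..   
   ..............................   
   ..............................   
   ..............................   
   ........................~~....   
   ..............................   
   ...............@.......~~~.~..   
   .........................~....   
   ...♣....................~~....   
   ...♣..........................   
   ...♣..........................   
   ..............................   
   .............................~   
   .................^^.......~~~~   
   .................^..........~.   
   ...................^.......~..   
   ..............................   
   ..............................   
                                    
                                    


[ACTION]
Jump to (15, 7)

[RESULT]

                                    
                                    
                                    
                                    
                                    
                                    
   ..............................   
   ...♣..........................   
   ....♣.........................   
   .♣.♣.#..................♣..^..   
   ..♣..##................♣.♣♣♣..   
   ........................♣.^^^.   
   ...........................^..   
   ...............@..............   
   ..............................   
   ..............................   
   ........................~~....   
   ..............................   
   .......................~~~.~..   
   .........................~....   
   ...♣....................~~....   
   ...♣..........................   
   ...♣..........................   
   ..............................   
   .............................~   
   .................^^.......~~~~   
   .................^..........~.   


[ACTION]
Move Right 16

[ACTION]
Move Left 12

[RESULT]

                                    
                                    
                                    
                                    
                                    
                                    
 ..............................     
 ...♣..........................     
 ....♣.........................     
 .♣.♣.#..................♣..^..     
 ..♣..##................♣.♣♣♣..     
 ........................♣.^^^.     
 ...........................^..     
 .................@............     
 ..............................     
 ..............................     
 ........................~~....     
 ..............................     
 .......................~~~.~..     
 .........................~....     
 ...♣....................~~....     
 ...♣..........................     
 ...♣..........................     
 ..............................     
 .............................~     
 .................^^.......~~~~     
 .................^..........~.     


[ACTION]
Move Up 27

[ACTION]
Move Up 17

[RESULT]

                                    
                                    
                                    
                                    
                                    
                                    
                                    
                                    
                                    
                                    
                                    
                                    
                                    
 .................@............     
 ...♣..........................     
 ....♣.........................     
 .♣.♣.#..................♣..^..     
 ..♣..##................♣.♣♣♣..     
 ........................♣.^^^.     
 ...........................^..     
 ..............................     
 ..............................     
 ..............................     
 ........................~~....     
 ..............................     
 .......................~~~.~..     
 .........................~....     


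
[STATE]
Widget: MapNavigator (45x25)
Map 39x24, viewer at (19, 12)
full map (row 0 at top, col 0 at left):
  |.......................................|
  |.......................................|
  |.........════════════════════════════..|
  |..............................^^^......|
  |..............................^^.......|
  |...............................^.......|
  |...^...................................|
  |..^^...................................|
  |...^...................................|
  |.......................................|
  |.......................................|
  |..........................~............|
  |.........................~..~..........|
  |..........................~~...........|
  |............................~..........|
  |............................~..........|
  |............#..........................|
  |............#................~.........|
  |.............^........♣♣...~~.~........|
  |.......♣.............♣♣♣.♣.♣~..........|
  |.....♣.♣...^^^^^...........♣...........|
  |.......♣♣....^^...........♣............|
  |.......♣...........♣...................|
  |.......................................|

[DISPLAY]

   .......................................   
   .......................................   
   .........════════════════════════════..   
   ..............................^^^......   
   ..............................^^.......   
   ...............................^.......   
   ...^...................................   
   ..^^...................................   
   ...^...................................   
   .......................................   
   .......................................   
   ..........................~............   
   ...................@.....~..~..........   
   ..........................~~...........   
   ............................~..........   
   ............................~..........   
   ............#..........................   
   ............#................~.........   
   .............^........♣♣...~~.~........   
   .......♣.............♣♣♣.♣.♣~..........   
   .....♣.♣...^^^^^...........♣...........   
   .......♣♣....^^...........♣............   
   .......♣...........♣...................   
   .......................................   
                                             


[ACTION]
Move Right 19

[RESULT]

.......................                      
.......................                      
═════════════════════..                      
..............^^^......                      
..............^^.......                      
...............^.......                      
.......................                      
.......................                      
.......................                      
.......................                      
.......................                      
..........~............                      
.........~..~.........@                      
..........~~...........                      
............~..........                      
............~..........                      
.......................                      
.............~.........                      
......♣♣...~~.~........                      
.....♣♣♣.♣.♣~..........                      
...........♣...........                      
..........♣............                      
...♣...................                      
.......................                      
                                             


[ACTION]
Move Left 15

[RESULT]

......................................       
......................................       
........════════════════════════════..       
.............................^^^......       
.............................^^.......       
..............................^.......       
..^...................................       
.^^...................................       
..^...................................       
......................................       
......................................       
.........................~............       
......................@.~..~..........       
.........................~~...........       
...........................~..........       
...........................~..........       
...........#..........................       
...........#................~.........       
............^........♣♣...~~.~........       
......♣.............♣♣♣.♣.♣~..........       
....♣.♣...^^^^^...........♣...........       
......♣♣....^^...........♣............       
......♣...........♣...................       
......................................       
                                             


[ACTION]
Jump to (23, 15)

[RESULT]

.............................^^^......       
.............................^^.......       
..............................^.......       
..^...................................       
.^^...................................       
..^...................................       
......................................       
......................................       
.........................~............       
........................~..~..........       
.........................~~...........       
...........................~..........       
......................@....~..........       
...........#..........................       
...........#................~.........       
............^........♣♣...~~.~........       
......♣.............♣♣♣.♣.♣~..........       
....♣.♣...^^^^^...........♣...........       
......♣♣....^^...........♣............       
......♣...........♣...................       
......................................       
                                             
                                             
                                             
                                             
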